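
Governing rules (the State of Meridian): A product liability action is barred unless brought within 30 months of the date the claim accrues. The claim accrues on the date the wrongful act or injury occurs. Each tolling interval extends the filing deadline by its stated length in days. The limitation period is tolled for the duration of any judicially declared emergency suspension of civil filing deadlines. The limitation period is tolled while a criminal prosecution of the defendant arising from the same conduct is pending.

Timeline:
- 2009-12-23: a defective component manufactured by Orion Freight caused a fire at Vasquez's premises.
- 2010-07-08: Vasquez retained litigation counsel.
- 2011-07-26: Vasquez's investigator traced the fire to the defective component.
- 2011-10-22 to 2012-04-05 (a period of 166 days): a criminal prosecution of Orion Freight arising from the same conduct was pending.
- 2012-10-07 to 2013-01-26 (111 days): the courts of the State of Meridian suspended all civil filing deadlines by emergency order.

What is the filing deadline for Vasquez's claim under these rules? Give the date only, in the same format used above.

The claim accrued on 2009-12-23, when the wrongful act occurred; under the stated occurrence rule the 2011-07-26 discovery does not delay accrual.
30 months from 2009-12-23 is 2012-06-23.
Because the pending criminal prosecution ran from 2011-10-22 to 2012-04-05, the deadline is extended by 166 days to 2012-12-06.
Because the emergency suspension of filing deadlines ran from 2012-10-07 to 2013-01-26, the deadline is extended by 111 days to 2013-03-27.
The other events in the timeline have no effect on the limitation period under the stated rules.

2013-03-27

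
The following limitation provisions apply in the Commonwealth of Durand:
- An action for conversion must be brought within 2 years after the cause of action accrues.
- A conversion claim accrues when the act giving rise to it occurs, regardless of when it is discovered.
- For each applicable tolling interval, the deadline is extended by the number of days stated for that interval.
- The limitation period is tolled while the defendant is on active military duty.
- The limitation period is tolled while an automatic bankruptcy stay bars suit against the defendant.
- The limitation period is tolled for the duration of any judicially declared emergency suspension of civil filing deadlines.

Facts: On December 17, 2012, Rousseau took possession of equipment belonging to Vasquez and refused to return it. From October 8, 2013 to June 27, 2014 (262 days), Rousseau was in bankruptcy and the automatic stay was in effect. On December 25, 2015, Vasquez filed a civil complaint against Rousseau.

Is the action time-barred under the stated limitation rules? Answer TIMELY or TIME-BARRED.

The cause of action accrued on December 17, 2012, the date of the act.
The untolled deadline — 2 years after December 17, 2012 — is December 17, 2014.
The automatic bankruptcy stay from October 8, 2013 to June 27, 2014 tolled the period for 262 days, extending the deadline to September 5, 2015.
Vasquez filed on December 25, 2015, after the September 5, 2015 deadline, so the action is time-barred.

TIME-BARRED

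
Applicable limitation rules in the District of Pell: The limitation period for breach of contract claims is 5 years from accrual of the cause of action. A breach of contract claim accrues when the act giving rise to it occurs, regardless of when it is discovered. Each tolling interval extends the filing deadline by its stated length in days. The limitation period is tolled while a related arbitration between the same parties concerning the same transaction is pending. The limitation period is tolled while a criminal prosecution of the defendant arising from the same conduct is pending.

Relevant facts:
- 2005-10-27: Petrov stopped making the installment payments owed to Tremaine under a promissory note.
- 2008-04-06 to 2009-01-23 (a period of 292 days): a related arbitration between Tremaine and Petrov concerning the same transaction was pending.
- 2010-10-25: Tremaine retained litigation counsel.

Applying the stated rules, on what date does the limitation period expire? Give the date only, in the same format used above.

2011-08-15

The cause of action accrued on 2005-10-27, the date of the act.
Adding the 5 years base period to 2005-10-27 gives a deadline of 2010-10-27, before any tolling.
The pending related arbitration from 2008-04-06 to 2009-01-23 tolled the period for 292 days, extending the deadline to 2011-08-15.
The other events in the timeline have no effect on the limitation period under the stated rules.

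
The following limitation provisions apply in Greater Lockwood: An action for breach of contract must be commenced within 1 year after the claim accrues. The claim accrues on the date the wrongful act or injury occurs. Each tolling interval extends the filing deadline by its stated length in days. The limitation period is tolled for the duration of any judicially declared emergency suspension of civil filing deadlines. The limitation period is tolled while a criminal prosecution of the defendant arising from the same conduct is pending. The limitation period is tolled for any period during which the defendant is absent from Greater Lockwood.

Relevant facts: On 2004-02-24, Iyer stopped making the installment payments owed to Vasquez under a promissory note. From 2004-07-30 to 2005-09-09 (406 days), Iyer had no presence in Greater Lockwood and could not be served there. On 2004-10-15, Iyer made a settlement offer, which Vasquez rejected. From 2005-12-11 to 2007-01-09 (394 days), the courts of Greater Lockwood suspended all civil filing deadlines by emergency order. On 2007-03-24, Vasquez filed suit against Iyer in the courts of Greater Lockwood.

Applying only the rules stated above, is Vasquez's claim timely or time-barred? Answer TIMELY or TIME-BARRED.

The claim accrued on 2004-02-24, the date of the act.
Adding the 1 year base period to 2004-02-24 gives a deadline of 2005-02-24, before any tolling.
Because the defendant's absence from the jurisdiction ran from 2004-07-30 to 2005-09-09, the deadline is extended by 406 days to 2006-04-06.
The period was tolled for 394 days by the emergency suspension of filing deadlines (2005-12-11 to 2007-01-09), pushing the deadline to 2007-05-05.
The other events in the timeline have no effect on the limitation period under the stated rules.
The 2007-03-24 filing precedes the 2007-05-05 deadline; the claim is timely.

TIMELY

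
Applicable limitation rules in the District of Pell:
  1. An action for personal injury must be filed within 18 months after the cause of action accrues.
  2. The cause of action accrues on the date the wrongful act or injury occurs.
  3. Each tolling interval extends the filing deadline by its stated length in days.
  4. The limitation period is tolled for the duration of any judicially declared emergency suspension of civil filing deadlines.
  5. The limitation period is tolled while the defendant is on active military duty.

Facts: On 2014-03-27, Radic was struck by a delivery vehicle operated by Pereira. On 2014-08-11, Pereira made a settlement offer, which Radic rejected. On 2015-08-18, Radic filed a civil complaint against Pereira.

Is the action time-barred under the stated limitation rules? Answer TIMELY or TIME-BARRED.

TIMELY

The claim accrued on 2014-03-27, when the wrongful act occurred.
Adding the 18 months base period to 2014-03-27 gives a deadline of 2015-09-27, before any tolling.
The other events in the timeline have no effect on the limitation period under the stated rules.
Radic filed on 2015-08-18, before the 2015-09-27 deadline, so the action is timely.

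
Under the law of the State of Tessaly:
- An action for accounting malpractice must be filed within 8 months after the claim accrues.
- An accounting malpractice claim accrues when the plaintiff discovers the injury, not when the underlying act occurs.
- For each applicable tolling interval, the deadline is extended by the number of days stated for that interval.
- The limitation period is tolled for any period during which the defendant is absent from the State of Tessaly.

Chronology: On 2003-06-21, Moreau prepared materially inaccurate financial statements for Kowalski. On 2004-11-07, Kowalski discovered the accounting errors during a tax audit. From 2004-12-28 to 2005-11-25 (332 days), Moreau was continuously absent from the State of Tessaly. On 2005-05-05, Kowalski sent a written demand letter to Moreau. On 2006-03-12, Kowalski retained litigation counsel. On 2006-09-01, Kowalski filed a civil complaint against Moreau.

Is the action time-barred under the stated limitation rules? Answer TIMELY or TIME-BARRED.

TIME-BARRED

Accrual is tied to discovery, so the period began on 2004-11-07 rather than on 2003-06-21 when the act occurred.
Adding the 8 months base period to 2004-11-07 gives a deadline of 2005-07-07, before any tolling.
The period was tolled for 332 days by the defendant's absence from the jurisdiction (2004-12-28 to 2005-11-25), pushing the deadline to 2006-06-04.
Nothing else in the chronology tolls or restarts the period.
The 2006-09-01 filing falls after the 2006-06-04 deadline; the claim is time-barred.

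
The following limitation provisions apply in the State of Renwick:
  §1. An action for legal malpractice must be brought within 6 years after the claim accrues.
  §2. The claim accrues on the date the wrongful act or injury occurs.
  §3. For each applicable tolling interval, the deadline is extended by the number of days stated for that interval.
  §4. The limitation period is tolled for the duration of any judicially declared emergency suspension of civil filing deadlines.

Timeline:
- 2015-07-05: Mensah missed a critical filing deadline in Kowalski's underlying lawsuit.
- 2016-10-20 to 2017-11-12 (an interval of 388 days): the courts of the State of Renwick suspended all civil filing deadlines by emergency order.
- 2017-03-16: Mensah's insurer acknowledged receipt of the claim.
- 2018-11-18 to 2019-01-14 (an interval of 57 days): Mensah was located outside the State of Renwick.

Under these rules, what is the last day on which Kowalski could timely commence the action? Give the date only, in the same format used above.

2022-07-28

The claim accrued on 2015-07-05, when the wrongful act occurred.
The untolled deadline — 6 years after 2015-07-05 — is 2021-07-05.
Because the emergency suspension of filing deadlines ran from 2016-10-20 to 2017-11-12, the deadline is extended by 388 days to 2022-07-28.
The defendant's absence from the jurisdiction from 2018-11-18 to 2019-01-14 does not toll the period, because no stated rule makes the defendant's absence a tolling event.
Nothing else in the chronology tolls or restarts the period.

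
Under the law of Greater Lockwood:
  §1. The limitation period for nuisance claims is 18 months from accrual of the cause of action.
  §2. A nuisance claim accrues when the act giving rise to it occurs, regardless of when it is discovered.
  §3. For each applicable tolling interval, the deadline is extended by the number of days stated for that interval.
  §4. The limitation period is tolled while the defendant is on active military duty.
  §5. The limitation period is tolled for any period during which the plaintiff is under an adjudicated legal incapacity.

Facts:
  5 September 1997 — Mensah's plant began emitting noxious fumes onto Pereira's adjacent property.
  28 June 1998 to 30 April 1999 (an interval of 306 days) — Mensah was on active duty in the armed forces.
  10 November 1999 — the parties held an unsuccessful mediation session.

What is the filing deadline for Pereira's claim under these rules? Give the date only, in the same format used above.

The limitation period began to run on 5 September 1997.
The untolled deadline — 18 months after 5 September 1997 — is 5 March 1999.
Because the defendant's active military service ran from 28 June 1998 to 30 April 1999, the deadline is extended by 306 days to 5 January 2000.
The other events in the timeline have no effect on the limitation period under the stated rules.

5 January 2000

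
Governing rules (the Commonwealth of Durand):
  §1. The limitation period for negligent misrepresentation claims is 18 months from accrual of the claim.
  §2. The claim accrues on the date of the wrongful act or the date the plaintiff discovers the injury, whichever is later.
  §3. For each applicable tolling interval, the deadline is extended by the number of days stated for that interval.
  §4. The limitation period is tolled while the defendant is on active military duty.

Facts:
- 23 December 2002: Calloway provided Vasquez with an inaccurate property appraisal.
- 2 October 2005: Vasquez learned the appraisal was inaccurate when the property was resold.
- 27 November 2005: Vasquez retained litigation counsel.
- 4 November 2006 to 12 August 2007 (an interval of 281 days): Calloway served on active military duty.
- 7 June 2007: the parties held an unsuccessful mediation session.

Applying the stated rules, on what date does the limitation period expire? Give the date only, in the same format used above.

Taking the later of the act (23 December 2002) and discovery (2 October 2005), the claim accrued on 2 October 2005.
The untolled deadline — 18 months after 2 October 2005 — is 2 April 2007.
The defendant's active military service from 4 November 2006 to 12 August 2007 tolled the period for 281 days, extending the deadline to 8 January 2008.
The other events in the timeline have no effect on the limitation period under the stated rules.

8 January 2008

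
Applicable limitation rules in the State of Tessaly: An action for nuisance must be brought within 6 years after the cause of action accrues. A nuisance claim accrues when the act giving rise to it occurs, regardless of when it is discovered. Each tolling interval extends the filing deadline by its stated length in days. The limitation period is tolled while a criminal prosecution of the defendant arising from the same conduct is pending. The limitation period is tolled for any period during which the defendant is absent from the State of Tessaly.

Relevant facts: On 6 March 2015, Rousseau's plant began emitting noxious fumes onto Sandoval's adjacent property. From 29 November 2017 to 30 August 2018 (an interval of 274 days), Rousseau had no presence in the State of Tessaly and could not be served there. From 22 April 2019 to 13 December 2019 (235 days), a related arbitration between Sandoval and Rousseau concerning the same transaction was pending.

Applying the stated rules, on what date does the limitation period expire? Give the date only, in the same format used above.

The claim accrued on 6 March 2015, when the wrongful act occurred.
The untolled deadline — 6 years after 6 March 2015 — is 6 March 2021.
The defendant's absence from the jurisdiction from 29 November 2017 to 30 August 2018 tolled the period for 274 days, extending the deadline to 5 December 2021.
Although a pending arbitration ran from 22 April 2019 to 13 December 2019, the stated rules do not make that a tolling event, so it is disregarded.

5 December 2021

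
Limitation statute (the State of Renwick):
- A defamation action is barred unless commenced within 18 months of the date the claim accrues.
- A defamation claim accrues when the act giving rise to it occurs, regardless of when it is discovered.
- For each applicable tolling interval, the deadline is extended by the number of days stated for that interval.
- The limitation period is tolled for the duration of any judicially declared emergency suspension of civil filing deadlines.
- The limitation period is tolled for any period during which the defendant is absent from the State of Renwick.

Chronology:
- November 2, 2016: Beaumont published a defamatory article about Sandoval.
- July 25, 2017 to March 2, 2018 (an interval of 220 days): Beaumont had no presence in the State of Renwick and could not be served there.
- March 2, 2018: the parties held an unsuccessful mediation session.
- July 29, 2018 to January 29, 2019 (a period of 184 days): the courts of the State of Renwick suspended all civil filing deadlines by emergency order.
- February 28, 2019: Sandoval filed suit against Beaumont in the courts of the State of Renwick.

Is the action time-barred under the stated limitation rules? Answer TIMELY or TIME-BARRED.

TIMELY

The claim accrued on November 2, 2016, when the wrongful act occurred.
Adding the 18 months base period to November 2, 2016 gives a deadline of May 2, 2018, before any tolling.
The period was tolled for 220 days by the defendant's absence from the jurisdiction (July 25, 2017 to March 2, 2018), pushing the deadline to December 8, 2018.
Because the emergency suspension of filing deadlines ran from July 29, 2018 to January 29, 2019, the deadline is extended by 184 days to June 10, 2019.
None of the other events listed affects the running of the period under the stated rules.
The February 28, 2019 filing precedes the June 10, 2019 deadline; the claim is timely.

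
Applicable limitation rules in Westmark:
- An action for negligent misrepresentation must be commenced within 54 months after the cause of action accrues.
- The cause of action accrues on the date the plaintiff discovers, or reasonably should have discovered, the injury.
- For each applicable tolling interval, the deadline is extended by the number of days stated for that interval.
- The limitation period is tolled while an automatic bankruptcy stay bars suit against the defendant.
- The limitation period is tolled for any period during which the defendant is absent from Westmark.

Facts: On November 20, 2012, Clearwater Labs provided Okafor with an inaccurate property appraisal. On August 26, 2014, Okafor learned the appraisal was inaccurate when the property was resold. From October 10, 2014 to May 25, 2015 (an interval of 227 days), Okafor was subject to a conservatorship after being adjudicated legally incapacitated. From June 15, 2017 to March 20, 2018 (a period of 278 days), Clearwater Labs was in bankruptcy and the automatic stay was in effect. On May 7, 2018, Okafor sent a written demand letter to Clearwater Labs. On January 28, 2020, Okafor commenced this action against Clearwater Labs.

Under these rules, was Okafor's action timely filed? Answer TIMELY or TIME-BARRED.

Accrual is tied to discovery, so the period began on August 26, 2014 rather than on November 20, 2012 when the act occurred.
Adding the 54 months base period to August 26, 2014 gives a deadline of February 26, 2019, before any tolling.
The period was tolled for 278 days by the automatic bankruptcy stay (June 15, 2017 to March 20, 2018), pushing the deadline to December 1, 2019.
The plaintiff's legal incapacity from October 10, 2014 to May 25, 2015 does not toll the period, because no stated rule makes the plaintiff's incapacity a tolling event.
The other events in the timeline have no effect on the limitation period under the stated rules.
The January 28, 2020 filing falls after the December 1, 2019 deadline; the claim is time-barred.

TIME-BARRED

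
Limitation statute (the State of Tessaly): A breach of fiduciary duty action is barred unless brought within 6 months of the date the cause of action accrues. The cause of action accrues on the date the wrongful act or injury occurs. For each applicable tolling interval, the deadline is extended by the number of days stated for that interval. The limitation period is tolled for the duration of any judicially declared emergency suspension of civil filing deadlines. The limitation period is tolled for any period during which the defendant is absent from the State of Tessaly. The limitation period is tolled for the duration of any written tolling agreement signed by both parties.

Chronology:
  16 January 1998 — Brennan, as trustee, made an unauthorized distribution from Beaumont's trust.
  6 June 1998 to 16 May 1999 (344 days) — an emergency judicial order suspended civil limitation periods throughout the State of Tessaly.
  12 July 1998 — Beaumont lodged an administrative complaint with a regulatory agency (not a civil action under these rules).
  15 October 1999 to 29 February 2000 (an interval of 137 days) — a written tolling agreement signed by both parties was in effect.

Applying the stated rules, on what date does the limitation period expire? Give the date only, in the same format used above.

25 June 1999

The claim accrued on 16 January 1998, when the wrongful act occurred.
The untolled deadline — 6 months after 16 January 1998 — is 16 July 1998.
Because the emergency suspension of filing deadlines ran from 6 June 1998 to 16 May 1999, the deadline is extended by 344 days to 25 June 1999.
By the time the written tolling agreement began on 15 October 1999, the limitation period had already expired on 25 June 1999; that interval cannot revive it.
None of the other events listed affects the running of the period under the stated rules.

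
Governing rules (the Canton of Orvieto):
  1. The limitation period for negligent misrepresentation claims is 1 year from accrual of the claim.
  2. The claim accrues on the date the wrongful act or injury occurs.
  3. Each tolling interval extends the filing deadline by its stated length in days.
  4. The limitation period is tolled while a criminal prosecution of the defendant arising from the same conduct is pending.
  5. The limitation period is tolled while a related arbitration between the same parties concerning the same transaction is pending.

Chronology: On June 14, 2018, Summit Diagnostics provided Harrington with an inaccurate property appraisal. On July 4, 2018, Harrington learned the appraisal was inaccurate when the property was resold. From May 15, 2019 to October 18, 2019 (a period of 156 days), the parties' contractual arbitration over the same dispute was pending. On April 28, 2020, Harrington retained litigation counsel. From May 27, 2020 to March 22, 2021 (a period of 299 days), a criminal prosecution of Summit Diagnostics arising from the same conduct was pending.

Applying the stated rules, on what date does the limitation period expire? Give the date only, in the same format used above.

Because the rule ties accrual to occurrence, the claim accrued on June 14, 2018, not on the July 4, 2018 discovery date.
Adding the 1 year base period to June 14, 2018 gives a deadline of June 14, 2019, before any tolling.
Because the pending related arbitration ran from May 15, 2019 to October 18, 2019, the deadline is extended by 156 days to November 17, 2019.
The pending criminal prosecution from May 27, 2020 to March 22, 2021 began after the period had already run on November 17, 2019, so it has no tolling effect.
The other events in the timeline have no effect on the limitation period under the stated rules.

November 17, 2019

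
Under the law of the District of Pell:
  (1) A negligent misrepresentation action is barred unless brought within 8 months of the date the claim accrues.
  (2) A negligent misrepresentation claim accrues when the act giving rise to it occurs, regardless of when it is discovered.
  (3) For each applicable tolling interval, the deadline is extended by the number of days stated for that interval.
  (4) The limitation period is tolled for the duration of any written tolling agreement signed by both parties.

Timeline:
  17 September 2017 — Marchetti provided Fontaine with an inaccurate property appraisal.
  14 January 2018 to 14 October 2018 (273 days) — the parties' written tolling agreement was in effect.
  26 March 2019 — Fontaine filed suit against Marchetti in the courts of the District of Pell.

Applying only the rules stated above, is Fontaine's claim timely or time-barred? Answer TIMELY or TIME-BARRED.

The claim accrued on 17 September 2017, when the wrongful act occurred.
Adding the 8 months base period to 17 September 2017 gives a deadline of 17 May 2018, before any tolling.
The period was tolled for 273 days by the written tolling agreement (14 January 2018 to 14 October 2018), pushing the deadline to 14 February 2019.
The 26 March 2019 filing falls after the 14 February 2019 deadline; the claim is time-barred.

TIME-BARRED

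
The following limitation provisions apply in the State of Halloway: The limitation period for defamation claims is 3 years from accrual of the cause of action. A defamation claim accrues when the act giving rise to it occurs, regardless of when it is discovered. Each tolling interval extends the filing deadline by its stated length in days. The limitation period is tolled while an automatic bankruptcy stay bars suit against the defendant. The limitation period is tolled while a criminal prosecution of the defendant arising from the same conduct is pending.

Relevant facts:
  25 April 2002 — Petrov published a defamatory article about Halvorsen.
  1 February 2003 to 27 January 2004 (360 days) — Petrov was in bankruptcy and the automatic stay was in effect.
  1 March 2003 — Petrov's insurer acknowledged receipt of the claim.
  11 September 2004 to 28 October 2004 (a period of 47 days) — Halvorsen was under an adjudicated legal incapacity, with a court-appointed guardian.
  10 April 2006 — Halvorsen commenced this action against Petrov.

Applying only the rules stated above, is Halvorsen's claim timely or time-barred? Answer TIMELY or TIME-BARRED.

TIMELY

The limitation period began to run on 25 April 2002.
3 years from 25 April 2002 is 25 April 2005.
Because the automatic bankruptcy stay ran from 1 February 2003 to 27 January 2004, the deadline is extended by 360 days to 20 April 2006.
The plaintiff's legal incapacity from 11 September 2004 to 28 October 2004 does not toll the period, because no stated rule makes the plaintiff's incapacity a tolling event.
Nothing else in the chronology tolls or restarts the period.
Filing on 10 April 2006 beat the 20 April 2006 deadline — the action is timely.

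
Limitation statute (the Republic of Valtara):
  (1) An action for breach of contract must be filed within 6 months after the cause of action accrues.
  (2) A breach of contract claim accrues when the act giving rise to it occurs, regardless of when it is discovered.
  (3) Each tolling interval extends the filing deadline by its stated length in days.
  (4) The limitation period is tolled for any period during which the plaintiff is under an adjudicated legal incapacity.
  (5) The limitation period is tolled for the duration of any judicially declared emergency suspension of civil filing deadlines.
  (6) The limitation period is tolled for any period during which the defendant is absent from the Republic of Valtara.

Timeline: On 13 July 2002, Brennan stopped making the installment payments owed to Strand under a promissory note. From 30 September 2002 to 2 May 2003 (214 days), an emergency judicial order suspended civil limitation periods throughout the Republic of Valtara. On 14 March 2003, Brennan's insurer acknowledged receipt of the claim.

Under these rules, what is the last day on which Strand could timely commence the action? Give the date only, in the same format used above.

The claim accrued on 13 July 2002, when the wrongful act occurred.
Adding the 6 months base period to 13 July 2002 gives a deadline of 13 January 2003, before any tolling.
The period was tolled for 214 days by the emergency suspension of filing deadlines (30 September 2002 to 2 May 2003), pushing the deadline to 15 August 2003.
Nothing else in the chronology tolls or restarts the period.

15 August 2003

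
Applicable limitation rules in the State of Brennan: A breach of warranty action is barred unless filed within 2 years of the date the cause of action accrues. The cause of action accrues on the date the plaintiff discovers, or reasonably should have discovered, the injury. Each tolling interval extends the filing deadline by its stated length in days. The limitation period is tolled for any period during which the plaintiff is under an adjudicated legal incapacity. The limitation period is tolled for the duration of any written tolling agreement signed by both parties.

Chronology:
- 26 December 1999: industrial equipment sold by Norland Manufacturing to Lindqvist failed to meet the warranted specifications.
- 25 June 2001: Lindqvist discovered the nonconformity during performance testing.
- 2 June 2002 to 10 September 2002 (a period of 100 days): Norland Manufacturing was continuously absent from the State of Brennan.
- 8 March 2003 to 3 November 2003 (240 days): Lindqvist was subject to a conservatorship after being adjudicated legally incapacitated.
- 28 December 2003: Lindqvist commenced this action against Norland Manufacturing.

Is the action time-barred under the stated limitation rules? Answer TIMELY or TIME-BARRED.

TIMELY

The claim did not accrue until Lindqvist discovered the injury on 25 June 2001; the 26 December 1999 act date does not start the clock under the stated rule.
2 years from 25 June 2001 is 25 June 2003.
Because the plaintiff's legal incapacity ran from 8 March 2003 to 3 November 2003, the deadline is extended by 240 days to 20 February 2004.
The defendant's absence from the jurisdiction from 2 June 2002 to 10 September 2002 does not toll the period, because no stated rule makes the defendant's absence a tolling event.
Filing on 28 December 2003 beat the 20 February 2004 deadline — the action is timely.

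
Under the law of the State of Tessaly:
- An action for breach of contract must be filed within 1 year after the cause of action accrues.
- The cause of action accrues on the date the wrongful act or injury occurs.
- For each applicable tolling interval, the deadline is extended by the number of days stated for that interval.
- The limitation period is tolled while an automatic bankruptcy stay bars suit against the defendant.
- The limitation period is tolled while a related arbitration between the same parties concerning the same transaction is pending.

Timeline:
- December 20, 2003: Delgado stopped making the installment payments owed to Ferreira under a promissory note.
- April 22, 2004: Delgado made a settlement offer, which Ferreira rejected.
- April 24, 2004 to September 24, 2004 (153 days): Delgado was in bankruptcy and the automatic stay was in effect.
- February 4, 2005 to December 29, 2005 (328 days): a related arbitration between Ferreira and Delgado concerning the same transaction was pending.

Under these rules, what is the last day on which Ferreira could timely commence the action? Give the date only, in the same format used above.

April 15, 2006

The cause of action accrued on December 20, 2003, the date of the act.
The untolled deadline — 1 year after December 20, 2003 — is December 20, 2004.
The automatic bankruptcy stay from April 24, 2004 to September 24, 2004 tolled the period for 153 days, extending the deadline to May 22, 2005.
Because the pending related arbitration ran from February 4, 2005 to December 29, 2005, the deadline is extended by 328 days to April 15, 2006.
The other events in the timeline have no effect on the limitation period under the stated rules.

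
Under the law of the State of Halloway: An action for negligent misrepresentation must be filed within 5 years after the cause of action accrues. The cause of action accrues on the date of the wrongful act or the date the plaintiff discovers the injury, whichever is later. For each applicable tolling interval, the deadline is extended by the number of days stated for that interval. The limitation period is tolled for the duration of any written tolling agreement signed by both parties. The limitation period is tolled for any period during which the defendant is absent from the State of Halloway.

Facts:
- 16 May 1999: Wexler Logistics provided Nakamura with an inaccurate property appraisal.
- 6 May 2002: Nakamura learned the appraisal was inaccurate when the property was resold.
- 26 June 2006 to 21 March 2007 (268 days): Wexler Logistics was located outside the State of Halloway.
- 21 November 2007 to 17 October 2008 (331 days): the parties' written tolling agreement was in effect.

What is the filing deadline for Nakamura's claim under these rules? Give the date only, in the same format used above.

The claim accrued on 6 May 2002 — the later of the 16 May 1999 act and the 6 May 2002 discovery.
5 years from 6 May 2002 is 6 May 2007.
Because the defendant's absence from the jurisdiction ran from 26 June 2006 to 21 March 2007, the deadline is extended by 268 days to 29 January 2008.
The written tolling agreement from 21 November 2007 to 17 October 2008 tolled the period for 331 days, extending the deadline to 25 December 2008.

25 December 2008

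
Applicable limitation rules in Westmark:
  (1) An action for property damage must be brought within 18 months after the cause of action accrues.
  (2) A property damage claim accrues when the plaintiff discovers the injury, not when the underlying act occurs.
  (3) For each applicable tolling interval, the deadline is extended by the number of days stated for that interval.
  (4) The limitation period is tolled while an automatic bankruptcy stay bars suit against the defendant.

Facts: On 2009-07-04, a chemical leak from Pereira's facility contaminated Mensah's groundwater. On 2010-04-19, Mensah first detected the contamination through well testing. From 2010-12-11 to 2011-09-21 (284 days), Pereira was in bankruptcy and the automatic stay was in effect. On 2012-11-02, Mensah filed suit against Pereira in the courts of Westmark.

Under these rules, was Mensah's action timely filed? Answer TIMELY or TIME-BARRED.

Under the discovery rule, the claim accrued on 2010-04-19, when Mensah discovered the injury — not on the 2009-07-04 date of the underlying act.
The untolled deadline — 18 months after 2010-04-19 — is 2011-10-19.
Because the automatic bankruptcy stay ran from 2010-12-11 to 2011-09-21, the deadline is extended by 284 days to 2012-07-29.
Filing on 2012-11-02 missed the 2012-07-29 deadline — the action is time-barred.

TIME-BARRED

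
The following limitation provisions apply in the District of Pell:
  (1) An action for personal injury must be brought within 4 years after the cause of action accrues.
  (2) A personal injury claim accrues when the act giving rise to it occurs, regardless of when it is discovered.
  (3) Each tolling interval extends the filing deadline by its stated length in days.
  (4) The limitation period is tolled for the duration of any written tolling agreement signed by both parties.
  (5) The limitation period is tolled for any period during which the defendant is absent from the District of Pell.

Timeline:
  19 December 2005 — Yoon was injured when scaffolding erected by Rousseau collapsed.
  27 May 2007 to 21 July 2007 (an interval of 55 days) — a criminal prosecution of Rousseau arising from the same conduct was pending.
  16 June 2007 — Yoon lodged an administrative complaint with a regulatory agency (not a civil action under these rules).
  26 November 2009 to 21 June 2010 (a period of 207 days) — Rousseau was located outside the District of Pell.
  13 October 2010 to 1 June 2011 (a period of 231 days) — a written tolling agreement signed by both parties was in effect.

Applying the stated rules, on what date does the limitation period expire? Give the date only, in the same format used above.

14 July 2010

The cause of action accrued on 19 December 2005, the date of the act.
Adding the 4 years base period to 19 December 2005 gives a deadline of 19 December 2009, before any tolling.
Because the defendant's absence from the jurisdiction ran from 26 November 2009 to 21 June 2010, the deadline is extended by 207 days to 14 July 2010.
The written tolling agreement from 13 October 2010 to 1 June 2011 began after the period had already run on 14 July 2010, so it has no tolling effect.
The pending criminal prosecution from 27 May 2007 to 21 July 2007 does not toll the period, because no stated rule makes a criminal prosecution a tolling event.
None of the other events listed affects the running of the period under the stated rules.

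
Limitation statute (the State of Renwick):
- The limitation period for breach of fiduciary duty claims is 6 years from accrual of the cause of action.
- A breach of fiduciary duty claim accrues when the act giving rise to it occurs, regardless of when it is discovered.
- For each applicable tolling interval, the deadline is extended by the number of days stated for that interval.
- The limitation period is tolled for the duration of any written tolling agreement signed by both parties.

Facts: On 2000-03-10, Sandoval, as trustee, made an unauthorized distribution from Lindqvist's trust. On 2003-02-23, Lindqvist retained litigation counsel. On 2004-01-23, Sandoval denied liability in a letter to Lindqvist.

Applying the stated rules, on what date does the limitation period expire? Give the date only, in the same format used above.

2006-03-10

The limitation period began to run on 2000-03-10.
6 years from 2000-03-10 is 2006-03-10.
Nothing else in the chronology tolls or restarts the period.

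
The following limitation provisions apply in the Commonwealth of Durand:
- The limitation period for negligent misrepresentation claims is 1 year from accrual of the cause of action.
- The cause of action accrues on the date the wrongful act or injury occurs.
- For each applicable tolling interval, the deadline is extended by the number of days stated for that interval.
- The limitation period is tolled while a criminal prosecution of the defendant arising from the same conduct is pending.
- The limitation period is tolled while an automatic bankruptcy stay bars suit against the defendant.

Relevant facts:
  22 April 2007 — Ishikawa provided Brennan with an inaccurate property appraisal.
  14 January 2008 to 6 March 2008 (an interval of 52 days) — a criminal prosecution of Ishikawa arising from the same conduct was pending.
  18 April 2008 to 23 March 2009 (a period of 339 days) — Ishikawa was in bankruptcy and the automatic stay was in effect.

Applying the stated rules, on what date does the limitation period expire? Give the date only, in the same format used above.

The claim accrued on 22 April 2007, when the wrongful act occurred.
The untolled deadline — 1 year after 22 April 2007 — is 22 April 2008.
The period was tolled for 52 days by the pending criminal prosecution (14 January 2008 to 6 March 2008), pushing the deadline to 13 June 2008.
The period was tolled for 339 days by the automatic bankruptcy stay (18 April 2008 to 23 March 2009), pushing the deadline to 18 May 2009.

18 May 2009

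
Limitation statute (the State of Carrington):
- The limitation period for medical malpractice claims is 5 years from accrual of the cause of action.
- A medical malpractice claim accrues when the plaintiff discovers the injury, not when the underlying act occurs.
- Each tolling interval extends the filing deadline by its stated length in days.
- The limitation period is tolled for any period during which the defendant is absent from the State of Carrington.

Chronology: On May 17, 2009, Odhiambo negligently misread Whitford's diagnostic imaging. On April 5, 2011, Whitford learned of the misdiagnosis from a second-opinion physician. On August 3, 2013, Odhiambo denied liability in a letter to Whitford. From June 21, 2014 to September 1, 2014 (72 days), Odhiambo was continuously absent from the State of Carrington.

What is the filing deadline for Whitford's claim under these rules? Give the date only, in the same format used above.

June 16, 2016

Under the discovery rule, the claim accrued on April 5, 2011, when Whitford discovered the injury — not on the May 17, 2009 date of the underlying act.
5 years from April 5, 2011 is April 5, 2016.
Because the defendant's absence from the jurisdiction ran from June 21, 2014 to September 1, 2014, the deadline is extended by 72 days to June 16, 2016.
The other events in the timeline have no effect on the limitation period under the stated rules.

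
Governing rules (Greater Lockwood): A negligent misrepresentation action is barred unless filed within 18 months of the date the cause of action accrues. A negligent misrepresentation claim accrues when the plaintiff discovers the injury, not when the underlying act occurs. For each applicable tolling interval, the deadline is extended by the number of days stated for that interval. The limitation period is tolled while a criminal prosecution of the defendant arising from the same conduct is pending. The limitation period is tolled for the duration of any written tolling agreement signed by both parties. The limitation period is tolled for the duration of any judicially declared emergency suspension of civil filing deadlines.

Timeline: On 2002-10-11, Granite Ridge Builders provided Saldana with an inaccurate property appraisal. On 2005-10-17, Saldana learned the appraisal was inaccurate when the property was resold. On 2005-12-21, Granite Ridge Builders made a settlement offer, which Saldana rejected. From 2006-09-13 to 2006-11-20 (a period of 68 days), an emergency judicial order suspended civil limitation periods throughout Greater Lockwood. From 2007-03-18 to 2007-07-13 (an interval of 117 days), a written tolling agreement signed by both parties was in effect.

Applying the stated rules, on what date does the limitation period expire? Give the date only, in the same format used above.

The claim did not accrue until Saldana discovered the injury on 2005-10-17; the 2002-10-11 act date does not start the clock under the stated rule.
18 months from 2005-10-17 is 2007-04-17.
The emergency suspension of filing deadlines from 2006-09-13 to 2006-11-20 tolled the period for 68 days, extending the deadline to 2007-06-24.
The period was tolled for 117 days by the written tolling agreement (2007-03-18 to 2007-07-13), pushing the deadline to 2007-10-19.
Nothing else in the chronology tolls or restarts the period.

2007-10-19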